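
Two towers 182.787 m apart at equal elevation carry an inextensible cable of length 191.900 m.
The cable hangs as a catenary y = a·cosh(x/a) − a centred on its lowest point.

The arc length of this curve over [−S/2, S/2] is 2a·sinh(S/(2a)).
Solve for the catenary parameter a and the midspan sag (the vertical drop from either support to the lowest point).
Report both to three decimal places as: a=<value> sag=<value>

a=168.337 sag=25.425

seed: a₀ = √(S³/(24(L−S))) = √(182.787³/(24·9.113)) = 167.102001
iter 1: u=0.546932  f(a)=+1.373e-01  f'(a)=-1.124e-01  a ← 167.102001 − (+1.373e-01/-1.124e-01) = 168.323654
iter 2: u=0.542963  f(a)=+1.520e-03  f'(a)=-1.099e-01  a ← 168.323654 − (+1.520e-03/-1.099e-01) = 168.337485
iter 3: u=0.542918  f(a)=+1.910e-07  f'(a)=-1.099e-01  a ← 168.337485 − (+1.910e-07/-1.099e-01) = 168.337487
iter 4: u=0.542918  f(a)=+2.842e-14  f'(a)=-1.099e-01  a ← 168.337487 − (+2.842e-14/-1.099e-01) = 168.337487
converged: |Δa| < 1e-12 after 4 iterations
sag = a·(cosh(S/(2a)) − 1) = 168.337487·(cosh(0.542918) − 1) = 25.425027
T_max/T_min = cosh(S/(2a)) = 1.151036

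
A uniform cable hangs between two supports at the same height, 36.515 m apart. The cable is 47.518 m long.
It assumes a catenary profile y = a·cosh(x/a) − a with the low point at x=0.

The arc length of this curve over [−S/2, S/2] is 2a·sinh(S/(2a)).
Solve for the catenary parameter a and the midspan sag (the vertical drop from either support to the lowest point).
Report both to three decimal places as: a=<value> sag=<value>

a=14.154 sag=13.502

seed: a₀ = √(S³/(24(L−S))) = √(36.515³/(24·11.003)) = 13.578312
iter 1: u=1.344607  f(a)=+1.039e+00  f'(a)=-1.933e+00  a ← 13.578312 − (+1.039e+00/-1.933e+00) = 14.115523
iter 2: u=1.293434  f(a)=+6.482e-02  f'(a)=-1.699e+00  a ← 14.115523 − (+6.482e-02/-1.699e+00) = 14.153677
iter 3: u=1.289948  f(a)=+2.896e-04  f'(a)=-1.684e+00  a ← 14.153677 − (+2.896e-04/-1.684e+00) = 14.153849
iter 4: u=1.289932  f(a)=+5.840e-09  f'(a)=-1.684e+00  a ← 14.153849 − (+5.840e-09/-1.684e+00) = 14.153849
iter 5: u=1.289932  f(a)=+7.105e-15  f'(a)=-1.684e+00  a ← 14.153849 − (+7.105e-15/-1.684e+00) = 14.153849
converged: |Δa| < 1e-12 after 5 iterations
sag = a·(cosh(S/(2a)) − 1) = 14.153849·(cosh(1.289932) − 1) = 13.501558
T_max/T_min = cosh(S/(2a)) = 1.953914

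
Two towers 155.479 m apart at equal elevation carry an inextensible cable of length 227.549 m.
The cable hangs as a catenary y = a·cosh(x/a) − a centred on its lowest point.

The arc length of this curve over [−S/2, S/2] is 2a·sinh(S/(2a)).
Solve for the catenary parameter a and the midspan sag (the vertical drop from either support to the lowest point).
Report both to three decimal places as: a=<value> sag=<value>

a=49.563 sag=74.539

seed: a₀ = √(S³/(24(L−S))) = √(155.479³/(24·72.070)) = 46.614897
iter 1: u=1.667696  f(a)=+1.071e+01  f'(a)=-4.042e+00  a ← 46.614897 − (+1.071e+01/-4.042e+00) = 49.265017
iter 2: u=1.577986  f(a)=+9.814e-01  f'(a)=-3.333e+00  a ← 49.265017 − (+9.814e-01/-3.333e+00) = 49.559508
iter 3: u=1.568609  f(a)=+1.007e-02  f'(a)=-3.264e+00  a ← 49.559508 − (+1.007e-02/-3.264e+00) = 49.562594
iter 4: u=1.568512  f(a)=+1.085e-06  f'(a)=-3.264e+00  a ← 49.562594 − (+1.085e-06/-3.264e+00) = 49.562594
iter 5: u=1.568512  f(a)=+0.000e+00  f'(a)=-3.264e+00  a ← 49.562594 − (+0.000e+00/-3.264e+00) = 49.562594
converged: |Δa| < 1e-12 after 5 iterations
sag = a·(cosh(S/(2a)) − 1) = 49.562594·(cosh(1.568512) − 1) = 74.538524
T_max/T_min = cosh(S/(2a)) = 2.503927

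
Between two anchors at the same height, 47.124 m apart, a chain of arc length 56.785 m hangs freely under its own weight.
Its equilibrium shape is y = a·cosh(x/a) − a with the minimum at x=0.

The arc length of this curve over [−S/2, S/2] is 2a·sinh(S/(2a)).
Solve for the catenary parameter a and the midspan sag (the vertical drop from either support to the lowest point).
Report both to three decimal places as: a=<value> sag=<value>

seed: a₀ = √(S³/(24(L−S))) = √(47.124³/(24·9.661)) = 21.244502
iter 1: u=1.109087  f(a)=+6.119e-01  f'(a)=-1.026e+00  a ← 21.244502 − (+6.119e-01/-1.026e+00) = 21.840648
iter 2: u=1.078814  f(a)=+2.670e-02  f'(a)=-9.386e-01  a ← 21.840648 − (+2.670e-02/-9.386e-01) = 21.869096
iter 3: u=1.077411  f(a)=+5.598e-05  f'(a)=-9.347e-01  a ← 21.869096 − (+5.598e-05/-9.347e-01) = 21.869156
iter 4: u=1.077408  f(a)=+2.472e-10  f'(a)=-9.347e-01  a ← 21.869156 − (+2.472e-10/-9.347e-01) = 21.869156
iter 5: u=1.077408  f(a)=+0.000e+00  f'(a)=-9.347e-01  a ← 21.869156 − (+0.000e+00/-9.347e-01) = 21.869156
converged: |Δa| < 1e-12 after 5 iterations
sag = a·(cosh(S/(2a)) − 1) = 21.869156·(cosh(1.077408) − 1) = 13.969288
T_max/T_min = cosh(S/(2a)) = 1.638767

a=21.869 sag=13.969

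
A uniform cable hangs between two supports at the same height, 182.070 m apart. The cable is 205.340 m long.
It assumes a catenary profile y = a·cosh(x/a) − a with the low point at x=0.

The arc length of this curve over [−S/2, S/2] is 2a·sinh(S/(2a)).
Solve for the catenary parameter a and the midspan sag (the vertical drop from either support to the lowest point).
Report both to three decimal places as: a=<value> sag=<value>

a=105.894 sag=41.601

seed: a₀ = √(S³/(24(L−S))) = √(182.070³/(24·23.270)) = 103.957009
iter 1: u=0.875699  f(a)=+9.087e-01  f'(a)=-4.830e-01  a ← 103.957009 − (+9.087e-01/-4.830e-01) = 105.838480
iter 2: u=0.860131  f(a)=+2.526e-02  f'(a)=-4.565e-01  a ← 105.838480 − (+2.526e-02/-4.565e-01) = 105.893810
iter 3: u=0.859682  f(a)=+2.075e-05  f'(a)=-4.557e-01  a ← 105.893810 − (+2.075e-05/-4.557e-01) = 105.893856
iter 4: u=0.859682  f(a)=+1.401e-11  f'(a)=-4.557e-01  a ← 105.893856 − (+1.401e-11/-4.557e-01) = 105.893856
converged: |Δa| < 1e-12 after 4 iterations
sag = a·(cosh(S/(2a)) − 1) = 105.893856·(cosh(0.859682) − 1) = 41.600678
T_max/T_min = cosh(S/(2a)) = 1.392853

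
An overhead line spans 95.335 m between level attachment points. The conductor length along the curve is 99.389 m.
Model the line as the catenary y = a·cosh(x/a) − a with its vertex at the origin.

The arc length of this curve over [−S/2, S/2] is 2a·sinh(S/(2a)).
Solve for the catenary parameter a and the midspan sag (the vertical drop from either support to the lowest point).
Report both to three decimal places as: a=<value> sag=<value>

seed: a₀ = √(S³/(24(L−S))) = √(95.335³/(24·4.054)) = 94.369372
iter 1: u=0.505116  f(a)=+5.203e-02  f'(a)=-8.813e-02  a ← 94.369372 − (+5.203e-02/-8.813e-02) = 94.959780
iter 2: u=0.501976  f(a)=+4.924e-04  f'(a)=-8.647e-02  a ← 94.959780 − (+4.924e-04/-8.647e-02) = 94.965474
iter 3: u=0.501946  f(a)=+4.502e-08  f'(a)=-8.645e-02  a ← 94.965474 − (+4.502e-08/-8.645e-02) = 94.965475
iter 4: u=0.501946  f(a)=+2.842e-14  f'(a)=-8.645e-02  a ← 94.965475 − (+2.842e-14/-8.645e-02) = 94.965475
converged: |Δa| < 1e-12 after 4 iterations
sag = a·(cosh(S/(2a)) − 1) = 94.965475·(cosh(0.501946) − 1) = 12.216542
T_max/T_min = cosh(S/(2a)) = 1.128642

a=94.965 sag=12.217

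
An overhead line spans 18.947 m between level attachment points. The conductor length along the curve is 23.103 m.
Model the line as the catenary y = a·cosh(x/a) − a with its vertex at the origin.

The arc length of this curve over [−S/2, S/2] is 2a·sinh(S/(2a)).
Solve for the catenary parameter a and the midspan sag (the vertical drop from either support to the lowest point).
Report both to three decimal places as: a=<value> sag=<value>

seed: a₀ = √(S³/(24(L−S))) = √(18.947³/(24·4.156)) = 8.257856
iter 1: u=1.147211  f(a)=+2.822e-01  f'(a)=-1.145e+00  a ← 8.257856 − (+2.822e-01/-1.145e+00) = 8.504241
iter 2: u=1.113974  f(a)=+1.312e-02  f'(a)=-1.041e+00  a ← 8.504241 − (+1.312e-02/-1.041e+00) = 8.516846
iter 3: u=1.112325  f(a)=+3.144e-05  f'(a)=-1.036e+00  a ← 8.516846 − (+3.144e-05/-1.036e+00) = 8.516876
iter 4: u=1.112321  f(a)=+1.814e-10  f'(a)=-1.036e+00  a ← 8.516876 − (+1.814e-10/-1.036e+00) = 8.516876
iter 5: u=1.112321  f(a)=-1.066e-14  f'(a)=-1.036e+00  a ← 8.516876 − (-1.066e-14/-1.036e+00) = 8.516876
converged: |Δa| < 1e-12 after 5 iterations
sag = a·(cosh(S/(2a)) − 1) = 8.516876·(cosh(1.112321) − 1) = 5.834930
T_max/T_min = cosh(S/(2a)) = 1.685102

a=8.517 sag=5.835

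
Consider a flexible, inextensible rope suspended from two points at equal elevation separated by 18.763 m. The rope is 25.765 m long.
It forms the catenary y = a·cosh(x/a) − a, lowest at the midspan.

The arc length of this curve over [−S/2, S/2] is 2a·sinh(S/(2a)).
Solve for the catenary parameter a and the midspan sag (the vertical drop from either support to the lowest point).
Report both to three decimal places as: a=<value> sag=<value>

a=6.594 sag=7.878

seed: a₀ = √(S³/(24(L−S))) = √(18.763³/(24·7.002)) = 6.269555
iter 1: u=1.496358  f(a)=+8.270e-01  f'(a)=-2.775e+00  a ← 6.269555 − (+8.270e-01/-2.775e+00) = 6.567530
iter 2: u=1.428467  f(a)=+6.261e-02  f'(a)=-2.370e+00  a ← 6.567530 − (+6.261e-02/-2.370e+00) = 6.593952
iter 3: u=1.422743  f(a)=+4.239e-04  f'(a)=-2.338e+00  a ← 6.593952 − (+4.239e-04/-2.338e+00) = 6.594134
iter 4: u=1.422704  f(a)=+1.972e-08  f'(a)=-2.338e+00  a ← 6.594134 − (+1.972e-08/-2.338e+00) = 6.594134
iter 5: u=1.422704  f(a)=-3.553e-15  f'(a)=-2.338e+00  a ← 6.594134 − (-3.553e-15/-2.338e+00) = 6.594134
converged: |Δa| < 1e-12 after 5 iterations
sag = a·(cosh(S/(2a)) − 1) = 6.594134·(cosh(1.422704) − 1) = 7.877957
T_max/T_min = cosh(S/(2a)) = 2.194692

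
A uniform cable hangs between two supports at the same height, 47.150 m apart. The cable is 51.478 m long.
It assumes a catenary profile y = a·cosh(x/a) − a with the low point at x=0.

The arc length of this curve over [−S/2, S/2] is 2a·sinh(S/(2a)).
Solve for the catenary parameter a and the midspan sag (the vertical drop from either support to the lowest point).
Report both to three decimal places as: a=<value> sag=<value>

a=32.195 sag=9.024

seed: a₀ = √(S³/(24(L−S))) = √(47.150³/(24·4.328)) = 31.766788
iter 1: u=0.742127  f(a)=+1.208e-01  f'(a)=-2.878e-01  a ← 31.766788 − (+1.208e-01/-2.878e-01) = 32.186390
iter 2: u=0.732452  f(a)=+2.434e-03  f'(a)=-2.763e-01  a ← 32.186390 − (+2.434e-03/-2.763e-01) = 32.195200
iter 3: u=0.732252  f(a)=+1.034e-06  f'(a)=-2.761e-01  a ← 32.195200 − (+1.034e-06/-2.761e-01) = 32.195204
iter 4: u=0.732252  f(a)=+1.918e-13  f'(a)=-2.761e-01  a ← 32.195204 − (+1.918e-13/-2.761e-01) = 32.195204
converged: |Δa| < 1e-12 after 4 iterations
sag = a·(cosh(S/(2a)) − 1) = 32.195204·(cosh(0.732252) − 1) = 9.024055
T_max/T_min = cosh(S/(2a)) = 1.280292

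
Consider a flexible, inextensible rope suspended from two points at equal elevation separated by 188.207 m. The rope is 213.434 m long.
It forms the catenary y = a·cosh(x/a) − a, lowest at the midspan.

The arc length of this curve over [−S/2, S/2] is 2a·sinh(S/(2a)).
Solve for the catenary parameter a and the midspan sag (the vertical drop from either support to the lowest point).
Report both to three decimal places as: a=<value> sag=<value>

seed: a₀ = √(S³/(24(L−S))) = √(188.207³/(24·25.227)) = 104.933760
iter 1: u=0.896790  f(a)=+1.034e+00  f'(a)=-5.206e-01  a ← 104.933760 − (+1.034e+00/-5.206e-01) = 106.919993
iter 2: u=0.880130  f(a)=+3.009e-02  f'(a)=-4.907e-01  a ← 106.919993 − (+3.009e-02/-4.907e-01) = 106.981312
iter 3: u=0.879626  f(a)=+2.717e-05  f'(a)=-4.898e-01  a ← 106.981312 − (+2.717e-05/-4.898e-01) = 106.981367
iter 4: u=0.879625  f(a)=+2.217e-11  f'(a)=-4.898e-01  a ← 106.981367 − (+2.217e-11/-4.898e-01) = 106.981367
converged: |Δa| < 1e-12 after 4 iterations
sag = a·(cosh(S/(2a)) − 1) = 106.981367·(cosh(0.879625) − 1) = 44.126313
T_max/T_min = cosh(S/(2a)) = 1.412467

a=106.981 sag=44.126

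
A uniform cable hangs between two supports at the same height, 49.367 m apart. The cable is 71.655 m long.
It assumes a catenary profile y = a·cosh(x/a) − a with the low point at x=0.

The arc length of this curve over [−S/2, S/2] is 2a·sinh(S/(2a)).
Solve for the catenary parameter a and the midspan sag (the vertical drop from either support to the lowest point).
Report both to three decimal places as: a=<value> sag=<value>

seed: a₀ = √(S³/(24(L−S))) = √(49.367³/(24·22.288)) = 14.997330
iter 1: u=1.645860  f(a)=+3.221e+00  f'(a)=-3.859e+00  a ← 14.997330 − (+3.221e+00/-3.859e+00) = 15.831919
iter 2: u=1.559097  f(a)=+2.884e-01  f'(a)=-3.196e+00  a ← 15.831919 − (+2.884e-01/-3.196e+00) = 15.922149
iter 3: u=1.550262  f(a)=+2.815e-03  f'(a)=-3.134e+00  a ← 15.922149 − (+2.815e-03/-3.134e+00) = 15.923047
iter 4: u=1.550174  f(a)=+2.739e-07  f'(a)=-3.134e+00  a ← 15.923047 − (+2.739e-07/-3.134e+00) = 15.923048
iter 5: u=1.550174  f(a)=-1.421e-14  f'(a)=-3.134e+00  a ← 15.923048 − (-1.421e-14/-3.134e+00) = 15.923048
converged: |Δa| < 1e-12 after 5 iterations
sag = a·(cosh(S/(2a)) − 1) = 15.923048·(cosh(1.550174) − 1) = 23.283498
T_max/T_min = cosh(S/(2a)) = 2.462251

a=15.923 sag=23.283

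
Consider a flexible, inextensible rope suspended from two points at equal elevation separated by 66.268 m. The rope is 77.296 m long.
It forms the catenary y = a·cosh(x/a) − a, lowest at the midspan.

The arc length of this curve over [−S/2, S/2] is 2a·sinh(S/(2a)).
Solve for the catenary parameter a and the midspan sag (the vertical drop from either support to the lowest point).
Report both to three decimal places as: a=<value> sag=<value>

a=33.957 sag=17.490

seed: a₀ = √(S³/(24(L−S))) = √(66.268³/(24·11.028)) = 33.159028
iter 1: u=0.999245  f(a)=+5.638e-01  f'(a)=-7.340e-01  a ← 33.159028 − (+5.638e-01/-7.340e-01) = 33.927217
iter 2: u=0.976620  f(a)=+2.019e-02  f'(a)=-6.823e-01  a ← 33.927217 − (+2.019e-02/-6.823e-01) = 33.956807
iter 3: u=0.975769  f(a)=+2.801e-05  f'(a)=-6.804e-01  a ← 33.956807 − (+2.801e-05/-6.804e-01) = 33.956849
iter 4: u=0.975768  f(a)=+5.410e-11  f'(a)=-6.804e-01  a ← 33.956849 − (+5.410e-11/-6.804e-01) = 33.956849
iter 5: u=0.975768  f(a)=+0.000e+00  f'(a)=-6.804e-01  a ← 33.956849 − (+0.000e+00/-6.804e-01) = 33.956849
converged: |Δa| < 1e-12 after 5 iterations
sag = a·(cosh(S/(2a)) − 1) = 33.956849·(cosh(0.975768) − 1) = 17.489584
T_max/T_min = cosh(S/(2a)) = 1.515053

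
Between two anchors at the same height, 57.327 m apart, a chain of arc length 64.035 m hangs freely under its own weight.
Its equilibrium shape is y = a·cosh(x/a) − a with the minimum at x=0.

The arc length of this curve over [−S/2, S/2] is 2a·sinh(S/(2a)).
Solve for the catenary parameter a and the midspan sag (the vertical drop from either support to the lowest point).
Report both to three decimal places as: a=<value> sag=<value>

a=34.794 sag=12.490

seed: a₀ = √(S³/(24(L−S))) = √(57.327³/(24·6.708)) = 34.208708
iter 1: u=0.837901  f(a)=+2.395e-01  f'(a)=-4.204e-01  a ← 34.208708 − (+2.395e-01/-4.204e-01) = 34.778269
iter 2: u=0.824178  f(a)=+6.111e-03  f'(a)=-3.992e-01  a ← 34.778269 − (+6.111e-03/-3.992e-01) = 34.793578
iter 3: u=0.823816  f(a)=+4.212e-06  f'(a)=-3.987e-01  a ← 34.793578 − (+4.212e-06/-3.987e-01) = 34.793588
iter 4: u=0.823816  f(a)=+2.004e-12  f'(a)=-3.987e-01  a ← 34.793588 − (+2.004e-12/-3.987e-01) = 34.793588
converged: |Δa| < 1e-12 after 4 iterations
sag = a·(cosh(S/(2a)) − 1) = 34.793588·(cosh(0.823816) − 1) = 12.489750
T_max/T_min = cosh(S/(2a)) = 1.358967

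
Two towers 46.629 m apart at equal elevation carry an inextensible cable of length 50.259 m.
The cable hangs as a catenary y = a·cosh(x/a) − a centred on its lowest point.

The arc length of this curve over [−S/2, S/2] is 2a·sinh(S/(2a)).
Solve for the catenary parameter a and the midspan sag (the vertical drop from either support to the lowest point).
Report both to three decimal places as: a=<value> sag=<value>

seed: a₀ = √(S³/(24(L−S))) = √(46.629³/(24·3.630)) = 34.113417
iter 1: u=0.683441  f(a)=+8.573e-02  f'(a)=-2.229e-01  a ← 34.113417 − (+8.573e-02/-2.229e-01) = 34.497964
iter 2: u=0.675822  f(a)=+1.471e-03  f'(a)=-2.153e-01  a ← 34.497964 − (+1.471e-03/-2.153e-01) = 34.504795
iter 3: u=0.675689  f(a)=+4.500e-07  f'(a)=-2.152e-01  a ← 34.504795 − (+4.500e-07/-2.152e-01) = 34.504797
iter 4: u=0.675689  f(a)=+4.974e-14  f'(a)=-2.152e-01  a ← 34.504797 − (+4.974e-14/-2.152e-01) = 34.504797
converged: |Δa| < 1e-12 after 4 iterations
sag = a·(cosh(S/(2a)) − 1) = 34.504797·(cosh(0.675689) − 1) = 8.180947
T_max/T_min = cosh(S/(2a)) = 1.237096

a=34.505 sag=8.181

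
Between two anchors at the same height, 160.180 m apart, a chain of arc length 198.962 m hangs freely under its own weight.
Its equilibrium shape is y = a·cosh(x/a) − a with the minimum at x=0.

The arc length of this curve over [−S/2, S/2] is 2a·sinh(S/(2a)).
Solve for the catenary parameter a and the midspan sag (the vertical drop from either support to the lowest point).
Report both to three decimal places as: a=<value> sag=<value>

seed: a₀ = √(S³/(24(L−S))) = √(160.180³/(24·38.782)) = 66.449499
iter 1: u=1.205276  f(a)=+2.916e+00  f'(a)=-1.346e+00  a ← 66.449499 − (+2.916e+00/-1.346e+00) = 68.616381
iter 2: u=1.167214  f(a)=+1.487e-01  f'(a)=-1.212e+00  a ← 68.616381 − (+1.487e-01/-1.212e+00) = 68.739116
iter 3: u=1.165130  f(a)=+4.328e-04  f'(a)=-1.205e+00  a ← 68.739116 − (+4.328e-04/-1.205e+00) = 68.739475
iter 4: u=1.165124  f(a)=+3.689e-09  f'(a)=-1.205e+00  a ← 68.739475 − (+3.689e-09/-1.205e+00) = 68.739475
iter 5: u=1.165124  f(a)=+0.000e+00  f'(a)=-1.205e+00  a ← 68.739475 − (+0.000e+00/-1.205e+00) = 68.739475
converged: |Δa| < 1e-12 after 5 iterations
sag = a·(cosh(S/(2a)) − 1) = 68.739475·(cosh(1.165124) − 1) = 52.180270
T_max/T_min = cosh(S/(2a)) = 1.759102

a=68.739 sag=52.180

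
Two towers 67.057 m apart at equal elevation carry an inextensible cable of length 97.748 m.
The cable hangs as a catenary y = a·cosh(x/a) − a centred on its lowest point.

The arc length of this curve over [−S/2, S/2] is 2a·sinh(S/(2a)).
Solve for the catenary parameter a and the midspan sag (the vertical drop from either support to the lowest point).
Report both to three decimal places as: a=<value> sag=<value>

seed: a₀ = √(S³/(24(L−S))) = √(67.057³/(24·30.691)) = 20.232756
iter 1: u=1.657140  f(a)=+4.500e+00  f'(a)=-3.953e+00  a ← 20.232756 − (+4.500e+00/-3.953e+00) = 21.371249
iter 2: u=1.568860  f(a)=+4.078e-01  f'(a)=-3.266e+00  a ← 21.371249 − (+4.078e-01/-3.266e+00) = 21.496099
iter 3: u=1.559748  f(a)=+4.085e-03  f'(a)=-3.201e+00  a ← 21.496099 − (+4.085e-03/-3.201e+00) = 21.497375
iter 4: u=1.559656  f(a)=+4.190e-07  f'(a)=-3.200e+00  a ← 21.497375 − (+4.190e-07/-3.200e+00) = 21.497376
iter 5: u=1.559656  f(a)=+0.000e+00  f'(a)=-3.200e+00  a ← 21.497376 − (+0.000e+00/-3.200e+00) = 21.497376
converged: |Δa| < 1e-12 after 5 iterations
sag = a·(cosh(S/(2a)) − 1) = 21.497376·(cosh(1.559656) − 1) = 31.895555
T_max/T_min = cosh(S/(2a)) = 2.483695

a=21.497 sag=31.896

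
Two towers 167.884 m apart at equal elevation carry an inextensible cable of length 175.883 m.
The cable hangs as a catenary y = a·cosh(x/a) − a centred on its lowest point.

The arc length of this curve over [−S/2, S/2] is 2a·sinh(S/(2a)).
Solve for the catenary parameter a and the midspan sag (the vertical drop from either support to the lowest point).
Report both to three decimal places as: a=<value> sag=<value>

a=158.107 sag=22.812

seed: a₀ = √(S³/(24(L−S))) = √(167.884³/(24·7.999)) = 156.996689
iter 1: u=0.534674  f(a)=+1.151e-01  f'(a)=-1.048e-01  a ← 156.996689 − (+1.151e-01/-1.048e-01) = 158.094685
iter 2: u=0.530960  f(a)=+1.219e-03  f'(a)=-1.026e-01  a ← 158.094685 − (+1.219e-03/-1.026e-01) = 158.106560
iter 3: u=0.530920  f(a)=+1.399e-07  f'(a)=-1.026e-01  a ← 158.106560 − (+1.399e-07/-1.026e-01) = 158.106562
iter 4: u=0.530920  f(a)=+2.842e-14  f'(a)=-1.026e-01  a ← 158.106562 − (+2.842e-14/-1.026e-01) = 158.106562
converged: |Δa| < 1e-12 after 4 iterations
sag = a·(cosh(S/(2a)) − 1) = 158.106562·(cosh(0.530920) − 1) = 22.811631
T_max/T_min = cosh(S/(2a)) = 1.144280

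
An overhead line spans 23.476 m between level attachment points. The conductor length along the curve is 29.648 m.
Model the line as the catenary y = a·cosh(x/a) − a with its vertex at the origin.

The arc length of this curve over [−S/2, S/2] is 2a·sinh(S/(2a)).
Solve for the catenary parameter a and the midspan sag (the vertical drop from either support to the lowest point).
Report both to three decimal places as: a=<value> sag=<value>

a=9.694 sag=8.018

seed: a₀ = √(S³/(24(L−S))) = √(23.476³/(24·6.172)) = 9.345823
iter 1: u=1.255962  f(a)=+5.055e-01  f'(a)=-1.541e+00  a ← 9.345823 − (+5.055e-01/-1.541e+00) = 9.673798
iter 2: u=1.213381  f(a)=+2.783e-02  f'(a)=-1.376e+00  a ← 9.673798 − (+2.783e-02/-1.376e+00) = 9.694025
iter 3: u=1.210849  f(a)=+9.521e-05  f'(a)=-1.366e+00  a ← 9.694025 − (+9.521e-05/-1.366e+00) = 9.694095
iter 4: u=1.210840  f(a)=+1.123e-09  f'(a)=-1.366e+00  a ← 9.694095 − (+1.123e-09/-1.366e+00) = 9.694095
iter 5: u=1.210840  f(a)=-3.553e-15  f'(a)=-1.366e+00  a ← 9.694095 − (-3.553e-15/-1.366e+00) = 9.694095
converged: |Δa| < 1e-12 after 5 iterations
sag = a·(cosh(S/(2a)) − 1) = 9.694095·(cosh(1.210840) − 1) = 8.018230
T_max/T_min = cosh(S/(2a)) = 1.827125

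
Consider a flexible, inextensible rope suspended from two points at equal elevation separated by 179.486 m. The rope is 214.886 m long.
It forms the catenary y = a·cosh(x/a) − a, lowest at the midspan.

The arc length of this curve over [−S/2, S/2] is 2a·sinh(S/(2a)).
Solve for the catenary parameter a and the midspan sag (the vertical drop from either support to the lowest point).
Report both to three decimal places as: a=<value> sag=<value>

seed: a₀ = √(S³/(24(L−S))) = √(179.486³/(24·35.400)) = 82.497088
iter 1: u=1.087832  f(a)=+2.155e+00  f'(a)=-9.642e-01  a ← 82.497088 − (+2.155e+00/-9.642e-01) = 84.731759
iter 2: u=1.059142  f(a)=+9.065e-02  f'(a)=-8.846e-01  a ← 84.731759 − (+9.065e-02/-8.846e-01) = 84.834235
iter 3: u=1.057863  f(a)=+1.761e-04  f'(a)=-8.811e-01  a ← 84.834235 − (+1.761e-04/-8.811e-01) = 84.834435
iter 4: u=1.057861  f(a)=+6.670e-10  f'(a)=-8.811e-01  a ← 84.834435 − (+6.670e-10/-8.811e-01) = 84.834435
iter 5: u=1.057861  f(a)=+0.000e+00  f'(a)=-8.811e-01  a ← 84.834435 − (+0.000e+00/-8.811e-01) = 84.834435
converged: |Δa| < 1e-12 after 5 iterations
sag = a·(cosh(S/(2a)) − 1) = 84.834435·(cosh(1.057861) − 1) = 52.062897
T_max/T_min = cosh(S/(2a)) = 1.613700

a=84.834 sag=52.063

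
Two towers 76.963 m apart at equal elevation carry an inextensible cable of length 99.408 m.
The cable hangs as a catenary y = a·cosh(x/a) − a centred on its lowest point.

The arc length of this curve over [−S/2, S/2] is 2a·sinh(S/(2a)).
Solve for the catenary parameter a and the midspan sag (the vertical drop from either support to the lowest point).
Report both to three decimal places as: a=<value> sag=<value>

a=30.287 sag=27.918

seed: a₀ = √(S³/(24(L−S))) = √(76.963³/(24·22.445)) = 29.090927
iter 1: u=1.322801  f(a)=+2.048e+00  f'(a)=-1.831e+00  a ← 29.090927 − (+2.048e+00/-1.831e+00) = 30.209478
iter 2: u=1.273822  f(a)=+1.240e-01  f'(a)=-1.615e+00  a ← 30.209478 − (+1.240e-01/-1.615e+00) = 30.286274
iter 3: u=1.270592  f(a)=+5.199e-04  f'(a)=-1.601e+00  a ← 30.286274 − (+5.199e-04/-1.601e+00) = 30.286598
iter 4: u=1.270578  f(a)=+9.219e-09  f'(a)=-1.601e+00  a ← 30.286598 − (+9.219e-09/-1.601e+00) = 30.286598
iter 5: u=1.270578  f(a)=+0.000e+00  f'(a)=-1.601e+00  a ← 30.286598 − (+0.000e+00/-1.601e+00) = 30.286598
converged: |Δa| < 1e-12 after 5 iterations
sag = a·(cosh(S/(2a)) − 1) = 30.286598·(cosh(1.270578) − 1) = 27.917917
T_max/T_min = cosh(S/(2a)) = 1.921791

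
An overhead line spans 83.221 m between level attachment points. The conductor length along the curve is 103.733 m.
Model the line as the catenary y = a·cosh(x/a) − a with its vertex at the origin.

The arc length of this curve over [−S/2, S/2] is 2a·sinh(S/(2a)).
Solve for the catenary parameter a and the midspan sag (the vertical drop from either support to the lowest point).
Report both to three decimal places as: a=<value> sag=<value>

a=35.416 sag=27.389

seed: a₀ = √(S³/(24(L−S))) = √(83.221³/(24·20.512)) = 34.216830
iter 1: u=1.216083  f(a)=+1.571e+00  f'(a)=-1.386e+00  a ← 34.216830 − (+1.571e+00/-1.386e+00) = 35.350579
iter 2: u=1.177081  f(a)=+8.147e-02  f'(a)=-1.246e+00  a ← 35.350579 − (+8.147e-02/-1.246e+00) = 35.415990
iter 3: u=1.174907  f(a)=+2.456e-04  f'(a)=-1.238e+00  a ← 35.415990 − (+2.456e-04/-1.238e+00) = 35.416188
iter 4: u=1.174901  f(a)=+2.246e-09  f'(a)=-1.238e+00  a ← 35.416188 − (+2.246e-09/-1.238e+00) = 35.416188
iter 5: u=1.174901  f(a)=-2.842e-14  f'(a)=-1.238e+00  a ← 35.416188 − (-2.842e-14/-1.238e+00) = 35.416188
converged: |Δa| < 1e-12 after 5 iterations
sag = a·(cosh(S/(2a)) − 1) = 35.416188·(cosh(1.174901) − 1) = 27.388590
T_max/T_min = cosh(S/(2a)) = 1.773335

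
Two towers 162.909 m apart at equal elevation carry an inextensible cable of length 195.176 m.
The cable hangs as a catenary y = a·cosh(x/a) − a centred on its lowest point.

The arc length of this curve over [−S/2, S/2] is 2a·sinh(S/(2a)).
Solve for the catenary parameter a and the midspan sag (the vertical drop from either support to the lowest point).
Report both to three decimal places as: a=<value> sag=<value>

a=76.845 sag=47.367

seed: a₀ = √(S³/(24(L−S))) = √(162.909³/(24·32.267)) = 74.719284
iter 1: u=1.090140  f(a)=+1.972e+00  f'(a)=-9.708e-01  a ← 74.719284 − (+1.972e+00/-9.708e-01) = 76.751124
iter 2: u=1.061281  f(a)=+8.332e-02  f'(a)=-8.903e-01  a ← 76.751124 − (+8.332e-02/-8.903e-01) = 76.844706
iter 3: u=1.059988  f(a)=+1.632e-04  f'(a)=-8.869e-01  a ← 76.844706 − (+1.632e-04/-8.869e-01) = 76.844890
iter 4: u=1.059986  f(a)=+6.287e-10  f'(a)=-8.868e-01  a ← 76.844890 − (+6.287e-10/-8.868e-01) = 76.844890
iter 5: u=1.059986  f(a)=+2.842e-14  f'(a)=-8.868e-01  a ← 76.844890 − (+2.842e-14/-8.868e-01) = 76.844890
converged: |Δa| < 1e-12 after 5 iterations
sag = a·(cosh(S/(2a)) − 1) = 76.844890·(cosh(1.059986) − 1) = 47.366844
T_max/T_min = cosh(S/(2a)) = 1.616395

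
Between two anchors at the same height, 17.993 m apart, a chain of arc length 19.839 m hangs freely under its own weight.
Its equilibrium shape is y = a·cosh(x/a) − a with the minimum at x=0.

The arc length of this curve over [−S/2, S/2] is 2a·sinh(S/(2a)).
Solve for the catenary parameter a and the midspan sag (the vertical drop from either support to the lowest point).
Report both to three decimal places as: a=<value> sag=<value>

seed: a₀ = √(S³/(24(L−S))) = √(17.993³/(24·1.846)) = 11.466580
iter 1: u=0.784584  f(a)=+5.766e-02  f'(a)=-3.422e-01  a ← 11.466580 − (+5.766e-02/-3.422e-01) = 11.635050
iter 2: u=0.773224  f(a)=+1.295e-03  f'(a)=-3.270e-01  a ← 11.635050 − (+1.295e-03/-3.270e-01) = 11.639011
iter 3: u=0.772961  f(a)=+6.870e-07  f'(a)=-3.267e-01  a ← 11.639011 − (+6.870e-07/-3.267e-01) = 11.639013
iter 4: u=0.772961  f(a)=+1.918e-13  f'(a)=-3.267e-01  a ← 11.639013 − (+1.918e-13/-3.267e-01) = 11.639013
converged: |Δa| < 1e-12 after 4 iterations
sag = a·(cosh(S/(2a)) − 1) = 11.639013·(cosh(0.772961) − 1) = 3.653570
T_max/T_min = cosh(S/(2a)) = 1.313907

a=11.639 sag=3.654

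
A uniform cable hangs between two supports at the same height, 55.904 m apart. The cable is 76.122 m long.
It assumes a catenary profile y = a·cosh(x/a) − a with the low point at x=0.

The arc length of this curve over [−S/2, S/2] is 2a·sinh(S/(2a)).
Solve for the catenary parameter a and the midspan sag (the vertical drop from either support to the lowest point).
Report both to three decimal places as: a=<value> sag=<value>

seed: a₀ = √(S³/(24(L−S))) = √(55.904³/(24·20.218)) = 18.975342
iter 1: u=1.473070  f(a)=+2.310e+00  f'(a)=-2.631e+00  a ← 18.975342 − (+2.310e+00/-2.631e+00) = 19.853589
iter 2: u=1.407907  f(a)=+1.701e-01  f'(a)=-2.256e+00  a ← 19.853589 − (+1.701e-01/-2.256e+00) = 19.928969
iter 3: u=1.402581  f(a)=+1.084e-03  f'(a)=-2.228e+00  a ← 19.928969 − (+1.084e-03/-2.228e+00) = 19.929455
iter 4: u=1.402547  f(a)=+4.461e-08  f'(a)=-2.228e+00  a ← 19.929455 − (+4.461e-08/-2.228e+00) = 19.929455
iter 5: u=1.402547  f(a)=+0.000e+00  f'(a)=-2.228e+00  a ← 19.929455 − (+0.000e+00/-2.228e+00) = 19.929455
converged: |Δa| < 1e-12 after 5 iterations
sag = a·(cosh(S/(2a)) − 1) = 19.929455·(cosh(1.402547) − 1) = 23.033586
T_max/T_min = cosh(S/(2a)) = 2.155756

a=19.929 sag=23.034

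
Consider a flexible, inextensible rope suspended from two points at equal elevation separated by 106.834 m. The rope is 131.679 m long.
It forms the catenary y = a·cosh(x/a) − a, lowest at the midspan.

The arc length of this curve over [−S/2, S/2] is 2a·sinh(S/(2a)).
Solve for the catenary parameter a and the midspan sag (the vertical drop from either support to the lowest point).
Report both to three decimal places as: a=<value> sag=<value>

a=46.721 sag=34.011

seed: a₀ = √(S³/(24(L−S))) = √(106.834³/(24·24.845)) = 45.220891
iter 1: u=1.181246  f(a)=+1.792e+00  f'(a)=-1.260e+00  a ← 45.220891 − (+1.792e+00/-1.260e+00) = 46.643184
iter 2: u=1.145226  f(a)=+8.802e-02  f'(a)=-1.139e+00  a ← 46.643184 − (+8.802e-02/-1.139e+00) = 46.720466
iter 3: u=1.143332  f(a)=+2.366e-04  f'(a)=-1.133e+00  a ← 46.720466 − (+2.366e-04/-1.133e+00) = 46.720675
iter 4: u=1.143327  f(a)=+1.720e-09  f'(a)=-1.133e+00  a ← 46.720675 − (+1.720e-09/-1.133e+00) = 46.720675
iter 5: u=1.143327  f(a)=-2.842e-14  f'(a)=-1.133e+00  a ← 46.720675 − (-2.842e-14/-1.133e+00) = 46.720675
converged: |Δa| < 1e-12 after 5 iterations
sag = a·(cosh(S/(2a)) − 1) = 46.720675·(cosh(1.143327) − 1) = 34.011359
T_max/T_min = cosh(S/(2a)) = 1.727972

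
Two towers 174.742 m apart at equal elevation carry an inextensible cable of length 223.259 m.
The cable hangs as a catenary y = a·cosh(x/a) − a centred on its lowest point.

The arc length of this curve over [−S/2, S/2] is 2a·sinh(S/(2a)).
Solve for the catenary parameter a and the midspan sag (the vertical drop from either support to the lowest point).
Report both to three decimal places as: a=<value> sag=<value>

a=70.349 sag=61.598

seed: a₀ = √(S³/(24(L−S))) = √(174.742³/(24·48.517)) = 67.692938
iter 1: u=1.290696  f(a)=+4.205e+00  f'(a)=-1.687e+00  a ← 67.692938 − (+4.205e+00/-1.687e+00) = 70.185845
iter 2: u=1.244852  f(a)=+2.435e-01  f'(a)=-1.497e+00  a ← 70.185845 − (+2.435e-01/-1.497e+00) = 70.348511
iter 3: u=1.241974  f(a)=+9.270e-04  f'(a)=-1.485e+00  a ← 70.348511 − (+9.270e-04/-1.485e+00) = 70.349135
iter 4: u=1.241963  f(a)=+1.355e-08  f'(a)=-1.485e+00  a ← 70.349135 − (+1.355e-08/-1.485e+00) = 70.349135
iter 5: u=1.241963  f(a)=-2.842e-14  f'(a)=-1.485e+00  a ← 70.349135 − (-2.842e-14/-1.485e+00) = 70.349135
converged: |Δa| < 1e-12 after 5 iterations
sag = a·(cosh(S/(2a)) − 1) = 70.349135·(cosh(1.241963) − 1) = 61.598378
T_max/T_min = cosh(S/(2a)) = 1.875610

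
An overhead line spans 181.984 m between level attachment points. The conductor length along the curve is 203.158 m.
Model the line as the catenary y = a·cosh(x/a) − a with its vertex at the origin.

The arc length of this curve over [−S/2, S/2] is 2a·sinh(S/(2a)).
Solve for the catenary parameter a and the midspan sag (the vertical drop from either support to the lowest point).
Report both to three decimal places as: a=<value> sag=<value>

seed: a₀ = √(S³/(24(L−S))) = √(181.984³/(24·21.174)) = 108.903725
iter 1: u=0.835527  f(a)=+7.515e-01  f'(a)=-4.167e-01  a ← 108.903725 − (+7.515e-01/-4.167e-01) = 110.707200
iter 2: u=0.821916  f(a)=+1.907e-02  f'(a)=-3.958e-01  a ← 110.707200 − (+1.907e-02/-3.958e-01) = 110.755394
iter 3: u=0.821558  f(a)=+1.300e-05  f'(a)=-3.952e-01  a ← 110.755394 − (+1.300e-05/-3.952e-01) = 110.755427
iter 4: u=0.821558  f(a)=+5.997e-12  f'(a)=-3.952e-01  a ← 110.755427 − (+5.997e-12/-3.952e-01) = 110.755427
converged: |Δa| < 1e-12 after 4 iterations
sag = a·(cosh(S/(2a)) − 1) = 110.755427·(cosh(0.821558) − 1) = 39.527832
T_max/T_min = cosh(S/(2a)) = 1.356893

a=110.755 sag=39.528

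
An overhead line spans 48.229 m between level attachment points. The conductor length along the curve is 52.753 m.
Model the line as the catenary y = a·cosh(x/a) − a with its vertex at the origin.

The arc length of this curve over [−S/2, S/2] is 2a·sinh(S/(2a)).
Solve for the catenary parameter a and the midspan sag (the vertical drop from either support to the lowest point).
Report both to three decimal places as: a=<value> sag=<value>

seed: a₀ = √(S³/(24(L−S))) = √(48.229³/(24·4.524)) = 32.143670
iter 1: u=0.750210  f(a)=+1.290e-01  f'(a)=-2.977e-01  a ← 32.143670 − (+1.290e-01/-2.977e-01) = 32.577159
iter 2: u=0.740227  f(a)=+2.657e-03  f'(a)=-2.855e-01  a ← 32.577159 − (+2.657e-03/-2.855e-01) = 32.586464
iter 3: u=0.740016  f(a)=+1.179e-06  f'(a)=-2.853e-01  a ← 32.586464 − (+1.179e-06/-2.853e-01) = 32.586468
iter 4: u=0.740016  f(a)=+2.345e-13  f'(a)=-2.853e-01  a ← 32.586468 − (+2.345e-13/-2.853e-01) = 32.586468
converged: |Δa| < 1e-12 after 4 iterations
sag = a·(cosh(S/(2a)) − 1) = 32.586468·(cosh(0.740016) − 1) = 9.337244
T_max/T_min = cosh(S/(2a)) = 1.286537

a=32.586 sag=9.337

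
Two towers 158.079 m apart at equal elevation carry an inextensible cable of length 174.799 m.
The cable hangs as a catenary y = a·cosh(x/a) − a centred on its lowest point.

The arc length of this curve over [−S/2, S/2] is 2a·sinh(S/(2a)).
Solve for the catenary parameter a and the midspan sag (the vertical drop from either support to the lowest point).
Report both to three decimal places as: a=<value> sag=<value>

a=100.754 sag=32.625

seed: a₀ = √(S³/(24(L−S))) = √(158.079³/(24·16.720)) = 99.217325
iter 1: u=0.796630  f(a)=+5.386e-01  f'(a)=-3.589e-01  a ← 99.217325 − (+5.386e-01/-3.589e-01) = 100.718030
iter 2: u=0.784760  f(a)=+1.246e-02  f'(a)=-3.425e-01  a ← 100.718030 − (+1.246e-02/-3.425e-01) = 100.754423
iter 3: u=0.784477  f(a)=+7.025e-06  f'(a)=-3.421e-01  a ← 100.754423 − (+7.025e-06/-3.421e-01) = 100.754444
iter 4: u=0.784477  f(a)=+2.245e-12  f'(a)=-3.421e-01  a ← 100.754444 − (+2.245e-12/-3.421e-01) = 100.754444
converged: |Δa| < 1e-12 after 4 iterations
sag = a·(cosh(S/(2a)) − 1) = 100.754444·(cosh(0.784477) − 1) = 32.625204
T_max/T_min = cosh(S/(2a)) = 1.323809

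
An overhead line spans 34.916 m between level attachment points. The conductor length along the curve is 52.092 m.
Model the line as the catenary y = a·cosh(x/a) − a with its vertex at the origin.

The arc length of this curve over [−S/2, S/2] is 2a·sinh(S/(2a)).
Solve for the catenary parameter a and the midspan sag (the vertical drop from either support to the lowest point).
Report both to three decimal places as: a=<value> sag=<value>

seed: a₀ = √(S³/(24(L−S))) = √(34.916³/(24·17.176)) = 10.161787
iter 1: u=1.718005  f(a)=+2.720e+00  f'(a)=-4.489e+00  a ← 10.161787 − (+2.720e+00/-4.489e+00) = 10.767751
iter 2: u=1.621323  f(a)=+2.623e-01  f'(a)=-3.662e+00  a ← 10.767751 − (+2.623e-01/-3.662e+00) = 10.839391
iter 3: u=1.610607  f(a)=+3.014e-03  f'(a)=-3.578e+00  a ← 10.839391 − (+3.014e-03/-3.578e+00) = 10.840233
iter 4: u=1.610482  f(a)=+4.080e-07  f'(a)=-3.577e+00  a ← 10.840233 − (+4.080e-07/-3.577e+00) = 10.840233
iter 5: u=1.610482  f(a)=+1.421e-14  f'(a)=-3.577e+00  a ← 10.840233 − (+1.421e-14/-3.577e+00) = 10.840233
converged: |Δa| < 1e-12 after 5 iterations
sag = a·(cosh(S/(2a)) − 1) = 10.840233·(cosh(1.610482) − 1) = 17.371551
T_max/T_min = cosh(S/(2a)) = 2.602507

a=10.840 sag=17.372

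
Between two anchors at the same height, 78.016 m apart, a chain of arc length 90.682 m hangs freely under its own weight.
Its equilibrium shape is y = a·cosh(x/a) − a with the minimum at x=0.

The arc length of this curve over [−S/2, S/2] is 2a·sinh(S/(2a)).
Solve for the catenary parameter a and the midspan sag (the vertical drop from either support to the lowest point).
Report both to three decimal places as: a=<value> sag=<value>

seed: a₀ = √(S³/(24(L−S))) = √(78.016³/(24·12.666)) = 39.523023
iter 1: u=0.986969  f(a)=+6.314e-01  f'(a)=-7.056e-01  a ← 39.523023 − (+6.314e-01/-7.056e-01) = 40.417886
iter 2: u=0.965117  f(a)=+2.208e-02  f'(a)=-6.570e-01  a ← 40.417886 − (+2.208e-02/-6.570e-01) = 40.451494
iter 3: u=0.964315  f(a)=+2.917e-05  f'(a)=-6.553e-01  a ← 40.451494 − (+2.917e-05/-6.553e-01) = 40.451538
iter 4: u=0.964314  f(a)=+5.106e-11  f'(a)=-6.553e-01  a ← 40.451538 − (+5.106e-11/-6.553e-01) = 40.451538
iter 5: u=0.964314  f(a)=+1.421e-14  f'(a)=-6.553e-01  a ← 40.451538 − (+1.421e-14/-6.553e-01) = 40.451538
converged: |Δa| < 1e-12 after 5 iterations
sag = a·(cosh(S/(2a)) − 1) = 40.451538·(cosh(0.964314) − 1) = 20.311388
T_max/T_min = cosh(S/(2a)) = 1.502117

a=40.452 sag=20.311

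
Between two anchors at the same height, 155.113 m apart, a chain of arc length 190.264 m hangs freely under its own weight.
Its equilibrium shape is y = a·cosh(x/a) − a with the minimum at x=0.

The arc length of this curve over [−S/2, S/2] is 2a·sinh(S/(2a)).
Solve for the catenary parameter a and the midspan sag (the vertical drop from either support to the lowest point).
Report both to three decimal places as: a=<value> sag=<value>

seed: a₀ = √(S³/(24(L−S))) = √(155.113³/(24·35.151)) = 66.511667
iter 1: u=1.166059  f(a)=+2.469e+00  f'(a)=-1.208e+00  a ← 66.511667 − (+2.469e+00/-1.208e+00) = 68.555418
iter 2: u=1.131296  f(a)=+1.184e-01  f'(a)=-1.095e+00  a ← 68.555418 − (+1.184e-01/-1.095e+00) = 68.663544
iter 3: u=1.129515  f(a)=+3.024e-04  f'(a)=-1.089e+00  a ← 68.663544 − (+3.024e-04/-1.089e+00) = 68.663821
iter 4: u=1.129510  f(a)=+1.985e-09  f'(a)=-1.089e+00  a ← 68.663821 − (+1.985e-09/-1.089e+00) = 68.663821
iter 5: u=1.129510  f(a)=+0.000e+00  f'(a)=-1.089e+00  a ← 68.663821 − (+0.000e+00/-1.089e+00) = 68.663821
converged: |Δa| < 1e-12 after 5 iterations
sag = a·(cosh(S/(2a)) − 1) = 68.663821·(cosh(1.129510) − 1) = 48.659739
T_max/T_min = cosh(S/(2a)) = 1.708666

a=68.664 sag=48.660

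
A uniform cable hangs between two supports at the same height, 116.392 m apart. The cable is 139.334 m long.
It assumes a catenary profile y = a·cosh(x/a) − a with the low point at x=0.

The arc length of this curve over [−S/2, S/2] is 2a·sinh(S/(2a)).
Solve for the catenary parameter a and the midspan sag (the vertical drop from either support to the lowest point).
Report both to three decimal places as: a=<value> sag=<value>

a=55.029 sag=33.750

seed: a₀ = √(S³/(24(L−S))) = √(116.392³/(24·22.942)) = 53.513510
iter 1: u=1.087501  f(a)=+1.395e+00  f'(a)=-9.632e-01  a ← 53.513510 − (+1.395e+00/-9.632e-01) = 54.962271
iter 2: u=1.058835  f(a)=+5.868e-02  f'(a)=-8.837e-01  a ← 54.962271 − (+5.868e-02/-8.837e-01) = 55.028666
iter 3: u=1.057558  f(a)=+1.138e-04  f'(a)=-8.803e-01  a ← 55.028666 − (+1.138e-04/-8.803e-01) = 55.028795
iter 4: u=1.057555  f(a)=+4.302e-10  f'(a)=-8.803e-01  a ← 55.028795 − (+4.302e-10/-8.803e-01) = 55.028795
iter 5: u=1.057555  f(a)=+2.842e-14  f'(a)=-8.803e-01  a ← 55.028795 − (+2.842e-14/-8.803e-01) = 55.028795
converged: |Δa| < 1e-12 after 5 iterations
sag = a·(cosh(S/(2a)) − 1) = 55.028795·(cosh(1.057555) − 1) = 33.749914
T_max/T_min = cosh(S/(2a)) = 1.613314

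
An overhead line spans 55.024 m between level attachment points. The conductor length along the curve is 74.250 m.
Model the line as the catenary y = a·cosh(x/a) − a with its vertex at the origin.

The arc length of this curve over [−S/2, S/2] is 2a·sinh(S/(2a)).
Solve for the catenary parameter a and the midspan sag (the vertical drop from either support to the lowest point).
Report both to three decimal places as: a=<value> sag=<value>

a=19.926 sag=22.208

seed: a₀ = √(S³/(24(L−S))) = √(55.024³/(24·19.226)) = 19.001074
iter 1: u=1.447918  f(a)=+2.119e+00  f'(a)=-2.481e+00  a ← 19.001074 − (+2.119e+00/-2.481e+00) = 19.855145
iter 2: u=1.385636  f(a)=+1.512e-01  f'(a)=-2.138e+00  a ← 19.855145 − (+1.512e-01/-2.138e+00) = 19.925873
iter 3: u=1.380717  f(a)=+9.014e-04  f'(a)=-2.113e+00  a ← 19.925873 − (+9.014e-04/-2.113e+00) = 19.926299
iter 4: u=1.380688  f(a)=+3.244e-08  f'(a)=-2.113e+00  a ← 19.926299 − (+3.244e-08/-2.113e+00) = 19.926299
iter 5: u=1.380688  f(a)=-1.421e-14  f'(a)=-2.113e+00  a ← 19.926299 − (-1.421e-14/-2.113e+00) = 19.926299
converged: |Δa| < 1e-12 after 5 iterations
sag = a·(cosh(S/(2a)) − 1) = 19.926299·(cosh(1.380688) − 1) = 22.208283
T_max/T_min = cosh(S/(2a)) = 2.114521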